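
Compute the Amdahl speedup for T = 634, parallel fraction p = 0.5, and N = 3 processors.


Amdahl's law: T_p = T × ((1-p) + p/N)
= 634 × ((1-0.5) + 0.5/3)
= 634 × (0.50 + 0.1667)
= 634 × 0.6667
= 422.67
Speedup = 634/422.67
= 1.50×


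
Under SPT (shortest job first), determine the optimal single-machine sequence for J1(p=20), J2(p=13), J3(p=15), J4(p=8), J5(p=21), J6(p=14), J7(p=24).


SPT: sort by shortest processing time
  J4: p=8
  J2: p=13
  J6: p=14
  J3: p=15
  J1: p=20
  J5: p=21
  J7: p=24
Order: J4 → J2 → J6 → J3 → J1 → J5 → J7


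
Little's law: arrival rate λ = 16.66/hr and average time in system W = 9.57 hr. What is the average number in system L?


Little's law: L = λ × W
= 16.66 × 9.57
= 159.44


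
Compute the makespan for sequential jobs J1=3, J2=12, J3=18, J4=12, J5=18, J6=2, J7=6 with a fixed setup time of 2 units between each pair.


Makespan = Σ processing + (n-1) × setup
= (3 + 12 + 18 + 12 + 18 + 2 + 6) + (7-1)×2
= 71 + 12
= 83 time units


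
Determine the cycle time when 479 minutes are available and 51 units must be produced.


Cycle time = available time / demand
= 479 / 51
= 9.39 min/unit


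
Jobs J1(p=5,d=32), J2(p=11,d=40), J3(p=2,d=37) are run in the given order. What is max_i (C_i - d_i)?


Lateness per job (L = C - d):
  J1: C=5, d=32, L=-27
  J2: C=16, d=40, L=-24
  J3: C=18, d=37, L=-19
Lmax = max(-27, -24, -19)
= -19


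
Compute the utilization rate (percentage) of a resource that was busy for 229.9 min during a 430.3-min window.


Utilization = busy / total × 100
= 229.9 / 430.3 × 100
= 53.4%


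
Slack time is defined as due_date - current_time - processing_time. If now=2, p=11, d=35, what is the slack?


Slack = due - current_time - processing
= 35 - 2 - 11
= 22


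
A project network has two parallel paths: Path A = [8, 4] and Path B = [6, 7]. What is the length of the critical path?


Path A: 8 + 4 = 12
Path B: 6 + 7 = 13
Critical path = longest = max(12, 13)
= 13 (Path B)


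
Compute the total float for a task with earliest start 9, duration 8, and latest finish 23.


EF = ES + duration = 9 + 8 = 17
LS = LF - duration = 23 - 8 = 15
Total Float = LF - EF = 23 - 17
(or LS - ES = 15 - 9)
= 6


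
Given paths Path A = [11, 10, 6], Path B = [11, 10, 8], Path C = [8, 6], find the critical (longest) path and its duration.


Path A: 11 + 10 + 6 = 27
Path B: 11 + 10 + 8 = 29
Path C: 8 + 6 = 14
Critical path = longest = max(27, 29, 14)
= 29 (Path B)


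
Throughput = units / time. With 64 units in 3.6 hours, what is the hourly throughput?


Throughput = units / time
= 64 / 3.6
= 17.8 units/hour


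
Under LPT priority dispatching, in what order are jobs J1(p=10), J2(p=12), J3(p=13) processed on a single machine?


LPT: sort by longest processing time first
  J3: p=13
  J2: p=12
  J1: p=10
Order: J3 → J2 → J1


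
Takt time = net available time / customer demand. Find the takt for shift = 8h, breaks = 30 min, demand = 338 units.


Available = 8×60 - 30 = 450 min
Takt time = 450 / 338
= 1.33 min/unit


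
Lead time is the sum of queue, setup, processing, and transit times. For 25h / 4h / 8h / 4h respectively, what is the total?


Lead time = queue + setup + processing + transit
= 25 + 4 + 8 + 4
= 41 hours


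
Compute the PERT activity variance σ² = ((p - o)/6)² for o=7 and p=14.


σ² = ((p - o) / 6)² = (p - o)² / 36
= (14 - 7)² / 36
= 7² / 36
= 49 / 36
= 1.3611


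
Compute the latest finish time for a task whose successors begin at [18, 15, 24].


LF = min of all successor start times
Successors start at: [18, 15, 24]
LF = min(18, 15, 24)
= 15


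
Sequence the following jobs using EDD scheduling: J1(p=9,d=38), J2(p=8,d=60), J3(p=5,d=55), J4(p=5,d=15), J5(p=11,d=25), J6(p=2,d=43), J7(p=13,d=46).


EDD: sort by earliest due date
  J4: d=15, p=5
  J5: d=25, p=11
  J1: d=38, p=9
  J6: d=43, p=2
  J7: d=46, p=13
  J3: d=55, p=5
  J2: d=60, p=8
Order: J4 → J5 → J1 → J6 → J7 → J3 → J2


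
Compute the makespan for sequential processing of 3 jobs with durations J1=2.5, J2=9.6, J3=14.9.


Sequential makespan: sum all processing times
= 2.5 + 9.6 + 14.9
= 27.0 time units


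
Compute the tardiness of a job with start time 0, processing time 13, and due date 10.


Completion = start + processing = 0 + 13 = 13
Tardiness = max(0, C - d) = max(0, 13 - 10)
= max(0, 3)
= 3


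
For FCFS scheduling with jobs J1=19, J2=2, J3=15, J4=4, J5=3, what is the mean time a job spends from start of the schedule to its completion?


Completion times:
  J1: completes at 19
  J2: completes at 21
  J3: completes at 36
  J4: completes at 40
  J5: completes at 43
Sum = 159
Average = 159/5
= 31.80


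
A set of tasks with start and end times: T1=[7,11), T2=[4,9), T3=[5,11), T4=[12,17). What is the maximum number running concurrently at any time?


Check each time point for overlaps:
  t=7: 3 tasks active (T1, T2, T3)
Max concurrent = 3


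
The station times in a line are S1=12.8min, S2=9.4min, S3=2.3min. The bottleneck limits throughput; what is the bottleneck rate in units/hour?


Bottleneck = longest station time
Station times: [12.8, 9.4, 2.3]
Max = 12.8 min
Rate = 60 / 12.8
= 4.69 units/hour (bottleneck: 12.8min)


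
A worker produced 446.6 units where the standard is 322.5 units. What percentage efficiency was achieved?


Efficiency = (actual / standard) × 100
= (446.6 / 322.5) × 100
= 138.5%


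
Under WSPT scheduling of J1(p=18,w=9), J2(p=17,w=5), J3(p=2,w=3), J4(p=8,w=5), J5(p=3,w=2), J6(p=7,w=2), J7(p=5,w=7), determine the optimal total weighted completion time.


WSPT order (by p/w): J3 → J7 → J5 → J4 → J1 → J2 → J6
  J3: C=2, w·C=3×2=6
  J7: C=7, w·C=7×7=49
  J5: C=10, w·C=2×10=20
  J4: C=18, w·C=5×18=90
  J1: C=36, w·C=9×36=324
  J2: C=53, w·C=5×53=265
  J6: C=60, w·C=2×60=120
Σ w·C = 874
= 874


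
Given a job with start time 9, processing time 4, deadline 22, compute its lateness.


Completion = 9 + 4 = 13
Lateness = C - d = 13 - 22
= -9


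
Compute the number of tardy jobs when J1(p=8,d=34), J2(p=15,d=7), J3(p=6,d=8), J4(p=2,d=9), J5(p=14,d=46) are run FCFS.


Completion vs due date:
  J1: C=8, d=34 → on time
  J2: C=23, d=7 → TARDY
  J3: C=29, d=8 → TARDY
  J4: C=31, d=9 → TARDY
  J5: C=45, d=46 → on time
Tardy jobs: J2, J3, J4
Count = 3


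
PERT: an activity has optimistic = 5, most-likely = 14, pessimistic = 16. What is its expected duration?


te = (o + 4m + p) / 6
= (5 + 4×14 + 16) / 6
= (5 + 56 + 16) / 6
= 77 / 6
= 12.83


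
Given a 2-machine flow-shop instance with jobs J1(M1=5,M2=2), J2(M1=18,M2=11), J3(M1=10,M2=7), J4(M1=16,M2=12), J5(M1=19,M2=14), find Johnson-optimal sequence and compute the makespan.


Johnson's rule:
Group 1 (M1≤M2, sort by M1): []
Group 2 (M1>M2, sort desc M2): ['J5', 'J4', 'J2', 'J3', 'J1']
Sequence: J5 → J4 → J2 → J3 → J1
Makespan calculation:
  J5: M1 done=19, M2 done=33
  J4: M1 done=35, M2 done=47
  J2: M1 done=53, M2 done=64
  J3: M1 done=63, M2 done=71
  J1: M1 done=68, M2 done=73
= Sequence: J5 → J4 → J2 → J3 → J1, Makespan: 73


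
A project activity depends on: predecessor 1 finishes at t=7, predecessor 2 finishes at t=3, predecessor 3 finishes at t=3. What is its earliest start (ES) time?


ES = max of all predecessor completion times
Predecessors: [7, 3, 3]
ES = max(7, 3, 3)
= 7


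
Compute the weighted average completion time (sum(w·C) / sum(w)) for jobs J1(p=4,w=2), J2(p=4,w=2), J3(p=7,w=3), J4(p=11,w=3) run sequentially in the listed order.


Completion times:
  J1: C=4, w×C=2×4=8
  J2: C=8, w×C=2×8=16
  J3: C=15, w×C=3×15=45
  J4: C=26, w×C=3×26=78
Sum w×C = 147
Sum w = 10
Weighted avg = 147/10
= 14.70


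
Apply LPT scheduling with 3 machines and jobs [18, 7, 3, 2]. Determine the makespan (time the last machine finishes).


Jobs (LPT sorted): [18, 7, 3, 2]
Machines: 3
  J=18 → Machine 1 (load: 0+18=18)
  J=7 → Machine 2 (load: 0+7=7)
  J=3 → Machine 3 (load: 0+3=3)
  J=2 → Machine 3 (load: 3+2=5)
Machine loads: [18, 7, 5]
Makespan = max = 18 time units


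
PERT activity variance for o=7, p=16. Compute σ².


σ² = ((p - o) / 6)² = (p - o)² / 36
= (16 - 7)² / 36
= 9² / 36
= 81 / 36
= 2.2500


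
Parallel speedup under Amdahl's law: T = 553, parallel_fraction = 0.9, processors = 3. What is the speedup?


Amdahl's law: T_p = T × ((1-p) + p/N)
= 553 × ((1-0.9) + 0.9/3)
= 553 × (0.10 + 0.3000)
= 553 × 0.4000
= 221.20
Speedup = 553/221.20
= 2.50×


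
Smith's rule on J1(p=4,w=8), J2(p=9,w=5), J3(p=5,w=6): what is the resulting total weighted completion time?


WSPT order (by p/w): J1 → J3 → J2
  J1: C=4, w·C=8×4=32
  J3: C=9, w·C=6×9=54
  J2: C=18, w·C=5×18=90
Σ w·C = 176
= 176


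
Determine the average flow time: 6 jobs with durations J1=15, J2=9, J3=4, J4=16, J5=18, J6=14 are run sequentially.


Completion times:
  J1: completes at 15
  J2: completes at 24
  J3: completes at 28
  J4: completes at 44
  J5: completes at 62
  J6: completes at 76
Sum = 249
Average = 249/6
= 41.50


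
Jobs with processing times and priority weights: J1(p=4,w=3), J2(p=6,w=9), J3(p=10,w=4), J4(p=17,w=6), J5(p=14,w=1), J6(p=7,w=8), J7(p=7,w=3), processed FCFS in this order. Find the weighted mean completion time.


Completion times:
  J1: C=4, w×C=3×4=12
  J2: C=10, w×C=9×10=90
  J3: C=20, w×C=4×20=80
  J4: C=37, w×C=6×37=222
  J5: C=51, w×C=1×51=51
  J6: C=58, w×C=8×58=464
  J7: C=65, w×C=3×65=195
Sum w×C = 1114
Sum w = 34
Weighted avg = 1114/34
= 32.76


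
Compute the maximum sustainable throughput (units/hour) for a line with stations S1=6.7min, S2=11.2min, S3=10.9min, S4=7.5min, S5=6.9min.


Bottleneck = longest station time
Station times: [6.7, 11.2, 10.9, 7.5, 6.9]
Max = 11.2 min
Rate = 60 / 11.2
= 5.36 units/hour (bottleneck: 11.2min)


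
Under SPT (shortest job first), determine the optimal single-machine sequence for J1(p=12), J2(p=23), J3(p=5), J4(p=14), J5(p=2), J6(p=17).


SPT: sort by shortest processing time
  J5: p=2
  J3: p=5
  J1: p=12
  J4: p=14
  J6: p=17
  J2: p=23
Order: J5 → J3 → J1 → J4 → J6 → J2


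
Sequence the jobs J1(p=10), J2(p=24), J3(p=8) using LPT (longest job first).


LPT: sort by longest processing time first
  J2: p=24
  J1: p=10
  J3: p=8
Order: J2 → J1 → J3


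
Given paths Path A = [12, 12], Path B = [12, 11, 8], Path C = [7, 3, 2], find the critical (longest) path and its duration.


Path A: 12 + 12 = 24
Path B: 12 + 11 + 8 = 31
Path C: 7 + 3 + 2 = 12
Critical path = longest = max(24, 31, 12)
= 31 (Path B)


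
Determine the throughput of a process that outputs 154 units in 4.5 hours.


Throughput = units / time
= 154 / 4.5
= 34.2 units/hour


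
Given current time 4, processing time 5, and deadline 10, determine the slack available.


Slack = due - current_time - processing
= 10 - 4 - 5
= 1


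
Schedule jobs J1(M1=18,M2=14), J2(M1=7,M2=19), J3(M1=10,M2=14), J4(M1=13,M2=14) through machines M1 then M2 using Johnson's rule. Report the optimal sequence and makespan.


Johnson's rule:
Group 1 (M1≤M2, sort by M1): ['J2', 'J3', 'J4']
Group 2 (M1>M2, sort desc M2): ['J1']
Sequence: J2 → J3 → J4 → J1
Makespan calculation:
  J2: M1 done=7, M2 done=26
  J3: M1 done=17, M2 done=40
  J4: M1 done=30, M2 done=54
  J1: M1 done=48, M2 done=68
= Sequence: J2 → J3 → J4 → J1, Makespan: 68


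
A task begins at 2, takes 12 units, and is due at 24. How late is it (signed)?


Completion = 2 + 12 = 14
Lateness = C - d = 14 - 24
= -10


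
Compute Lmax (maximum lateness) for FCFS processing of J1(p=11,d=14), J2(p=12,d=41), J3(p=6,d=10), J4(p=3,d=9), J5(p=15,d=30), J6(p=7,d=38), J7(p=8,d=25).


Lateness per job (L = C - d):
  J1: C=11, d=14, L=-3
  J2: C=23, d=41, L=-18
  J3: C=29, d=10, L=19
  J4: C=32, d=9, L=23
  J5: C=47, d=30, L=17
  J6: C=54, d=38, L=16
  J7: C=62, d=25, L=37
Lmax = max(-3, -18, 19, 23, 17, 16, 37)
= 37


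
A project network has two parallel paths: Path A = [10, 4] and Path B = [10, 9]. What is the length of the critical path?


Path A: 10 + 4 = 14
Path B: 10 + 9 = 19
Critical path = longest = max(14, 19)
= 19 (Path B)


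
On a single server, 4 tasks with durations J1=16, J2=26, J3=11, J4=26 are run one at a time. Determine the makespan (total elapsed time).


Sequential makespan: sum all processing times
= 16 + 26 + 11 + 26
= 79 time units


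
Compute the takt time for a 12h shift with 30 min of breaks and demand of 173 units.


Available = 12×60 - 30 = 690 min
Takt time = 690 / 173
= 3.99 min/unit


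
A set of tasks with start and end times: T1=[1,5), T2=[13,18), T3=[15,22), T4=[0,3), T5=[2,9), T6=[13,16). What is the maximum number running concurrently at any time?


Check each time point for overlaps:
  t=2: 3 tasks active (T1, T4, T5)
Max concurrent = 3


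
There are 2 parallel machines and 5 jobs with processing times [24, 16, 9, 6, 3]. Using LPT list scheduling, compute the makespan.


Jobs (LPT sorted): [24, 16, 9, 6, 3]
Machines: 2
  J=24 → Machine 1 (load: 0+24=24)
  J=16 → Machine 2 (load: 0+16=16)
  J=9 → Machine 2 (load: 16+9=25)
  J=6 → Machine 1 (load: 24+6=30)
  J=3 → Machine 2 (load: 25+3=28)
Machine loads: [30, 28]
Makespan = max = 30 time units


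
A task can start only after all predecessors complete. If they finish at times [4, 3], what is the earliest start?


ES = max of all predecessor completion times
Predecessors: [4, 3]
ES = max(4, 3)
= 4


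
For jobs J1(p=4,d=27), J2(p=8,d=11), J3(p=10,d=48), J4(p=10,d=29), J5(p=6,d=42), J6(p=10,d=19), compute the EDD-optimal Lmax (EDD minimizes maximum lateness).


EDD order: J2 → J6 → J1 → J4 → J5 → J3
Completion and lateness:
  J2: C=8, d=11, L=8-11=-3
  J6: C=18, d=19, L=18-19=-1
  J1: C=22, d=27, L=22-27=-5
  J4: C=32, d=29, L=32-29=3
  J5: C=38, d=42, L=38-42=-4
  J3: C=48, d=48, L=48-48=0
Lmax = max(-3, -1, -5, 3, -4, 0)
= 3


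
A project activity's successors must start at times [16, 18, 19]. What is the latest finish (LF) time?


LF = min of all successor start times
Successors start at: [16, 18, 19]
LF = min(16, 18, 19)
= 16


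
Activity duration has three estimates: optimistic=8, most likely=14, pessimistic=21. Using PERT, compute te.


te = (o + 4m + p) / 6
= (8 + 4×14 + 21) / 6
= (8 + 56 + 21) / 6
= 85 / 6
= 14.17


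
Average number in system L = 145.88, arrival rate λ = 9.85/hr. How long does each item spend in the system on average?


Little's law: L = λW → W = L / λ
= 145.88 / 9.85
= 14.81 hours


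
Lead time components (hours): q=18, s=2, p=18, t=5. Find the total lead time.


Lead time = queue + setup + processing + transit
= 18 + 2 + 18 + 5
= 43 hours


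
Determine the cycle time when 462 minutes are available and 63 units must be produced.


Cycle time = available time / demand
= 462 / 63
= 7.33 min/unit


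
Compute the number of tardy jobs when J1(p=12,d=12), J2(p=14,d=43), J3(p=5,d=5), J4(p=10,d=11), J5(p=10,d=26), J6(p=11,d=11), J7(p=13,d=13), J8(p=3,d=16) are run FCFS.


Completion vs due date:
  J1: C=12, d=12 → on time
  J2: C=26, d=43 → on time
  J3: C=31, d=5 → TARDY
  J4: C=41, d=11 → TARDY
  J5: C=51, d=26 → TARDY
  J6: C=62, d=11 → TARDY
  J7: C=75, d=13 → TARDY
  J8: C=78, d=16 → TARDY
Tardy jobs: J3, J4, J5, J6, J7, J8
Count = 6


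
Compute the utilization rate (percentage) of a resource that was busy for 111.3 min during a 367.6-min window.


Utilization = busy / total × 100
= 111.3 / 367.6 × 100
= 30.3%


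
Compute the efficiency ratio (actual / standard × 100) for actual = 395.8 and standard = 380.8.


Efficiency = (actual / standard) × 100
= (395.8 / 380.8) × 100
= 103.9%


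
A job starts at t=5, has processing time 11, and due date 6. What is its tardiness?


Completion = start + processing = 5 + 11 = 16
Tardiness = max(0, C - d) = max(0, 16 - 6)
= max(0, 10)
= 10


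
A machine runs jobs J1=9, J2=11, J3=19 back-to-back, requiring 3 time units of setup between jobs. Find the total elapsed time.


Makespan = Σ processing + (n-1) × setup
= (9 + 11 + 19) + (3-1)×3
= 39 + 6
= 45 time units


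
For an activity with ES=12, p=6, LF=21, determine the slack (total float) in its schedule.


EF = ES + duration = 12 + 6 = 18
LS = LF - duration = 21 - 6 = 15
Total Float = LF - EF = 21 - 18
(or LS - ES = 15 - 12)
= 3


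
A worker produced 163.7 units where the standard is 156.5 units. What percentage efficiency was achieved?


Efficiency = (actual / standard) × 100
= (163.7 / 156.5) × 100
= 104.6%


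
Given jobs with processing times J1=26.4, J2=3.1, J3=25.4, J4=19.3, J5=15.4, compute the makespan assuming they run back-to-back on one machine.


Sequential makespan: sum all processing times
= 26.4 + 3.1 + 25.4 + 19.3 + 15.4
= 89.6 time units


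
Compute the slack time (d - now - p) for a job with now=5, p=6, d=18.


Slack = due - current_time - processing
= 18 - 5 - 6
= 7


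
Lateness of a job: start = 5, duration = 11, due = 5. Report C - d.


Completion = 5 + 11 = 16
Lateness = C - d = 16 - 5
= 11


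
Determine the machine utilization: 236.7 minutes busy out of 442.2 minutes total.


Utilization = busy / total × 100
= 236.7 / 442.2 × 100
= 53.5%


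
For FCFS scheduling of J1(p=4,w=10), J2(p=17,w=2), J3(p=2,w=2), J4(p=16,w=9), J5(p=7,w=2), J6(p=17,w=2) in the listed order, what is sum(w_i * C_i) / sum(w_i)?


Completion times:
  J1: C=4, w×C=10×4=40
  J2: C=21, w×C=2×21=42
  J3: C=23, w×C=2×23=46
  J4: C=39, w×C=9×39=351
  J5: C=46, w×C=2×46=92
  J6: C=63, w×C=2×63=126
Sum w×C = 697
Sum w = 27
Weighted avg = 697/27
= 25.81


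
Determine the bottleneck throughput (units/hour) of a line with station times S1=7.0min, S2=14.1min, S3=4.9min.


Bottleneck = longest station time
Station times: [7.0, 14.1, 4.9]
Max = 14.1 min
Rate = 60 / 14.1
= 4.26 units/hour (bottleneck: 14.1min)


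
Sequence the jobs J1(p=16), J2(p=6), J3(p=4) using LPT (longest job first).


LPT: sort by longest processing time first
  J1: p=16
  J2: p=6
  J3: p=4
Order: J1 → J2 → J3


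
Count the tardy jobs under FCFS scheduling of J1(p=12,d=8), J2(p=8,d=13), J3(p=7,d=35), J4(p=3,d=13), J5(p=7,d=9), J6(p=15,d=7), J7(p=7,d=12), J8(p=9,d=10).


Completion vs due date:
  J1: C=12, d=8 → TARDY
  J2: C=20, d=13 → TARDY
  J3: C=27, d=35 → on time
  J4: C=30, d=13 → TARDY
  J5: C=37, d=9 → TARDY
  J6: C=52, d=7 → TARDY
  J7: C=59, d=12 → TARDY
  J8: C=68, d=10 → TARDY
Tardy jobs: J1, J2, J4, J5, J6, J7, J8
Count = 7


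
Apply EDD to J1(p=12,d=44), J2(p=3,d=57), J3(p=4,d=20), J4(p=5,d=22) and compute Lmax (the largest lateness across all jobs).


EDD order: J3 → J4 → J1 → J2
Completion and lateness:
  J3: C=4, d=20, L=4-20=-16
  J4: C=9, d=22, L=9-22=-13
  J1: C=21, d=44, L=21-44=-23
  J2: C=24, d=57, L=24-57=-33
Lmax = max(-16, -13, -23, -33)
= -13


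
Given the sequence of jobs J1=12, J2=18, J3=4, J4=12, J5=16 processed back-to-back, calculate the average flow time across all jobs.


Completion times:
  J1: completes at 12
  J2: completes at 30
  J3: completes at 34
  J4: completes at 46
  J5: completes at 62
Sum = 184
Average = 184/5
= 36.80


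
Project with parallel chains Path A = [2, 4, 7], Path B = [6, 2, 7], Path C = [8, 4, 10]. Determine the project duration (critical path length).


Path A: 2 + 4 + 7 = 13
Path B: 6 + 2 + 7 = 15
Path C: 8 + 4 + 10 = 22
Critical path = longest = max(13, 15, 22)
= 22 (Path C)


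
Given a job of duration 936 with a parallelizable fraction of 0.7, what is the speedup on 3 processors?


Amdahl's law: T_p = T × ((1-p) + p/N)
= 936 × ((1-0.7) + 0.7/3)
= 936 × (0.30 + 0.2333)
= 936 × 0.5333
= 499.20
Speedup = 936/499.20
= 1.88×


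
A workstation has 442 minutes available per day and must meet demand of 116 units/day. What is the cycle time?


Cycle time = available time / demand
= 442 / 116
= 3.81 min/unit


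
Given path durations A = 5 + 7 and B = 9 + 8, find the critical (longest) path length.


Path A: 5 + 7 = 12
Path B: 9 + 8 = 17
Critical path = longest = max(12, 17)
= 17 (Path B)


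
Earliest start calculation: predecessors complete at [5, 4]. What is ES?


ES = max of all predecessor completion times
Predecessors: [5, 4]
ES = max(5, 4)
= 5


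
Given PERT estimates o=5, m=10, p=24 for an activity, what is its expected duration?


te = (o + 4m + p) / 6
= (5 + 4×10 + 24) / 6
= (5 + 40 + 24) / 6
= 69 / 6
= 11.50


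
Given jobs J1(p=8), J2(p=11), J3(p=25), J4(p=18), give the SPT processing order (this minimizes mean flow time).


SPT: sort by shortest processing time
  J1: p=8
  J2: p=11
  J4: p=18
  J3: p=25
Order: J1 → J2 → J4 → J3


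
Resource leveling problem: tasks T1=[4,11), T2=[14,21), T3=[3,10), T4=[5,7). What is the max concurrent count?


Check each time point for overlaps:
  t=5: 3 tasks active (T1, T3, T4)
Max concurrent = 3


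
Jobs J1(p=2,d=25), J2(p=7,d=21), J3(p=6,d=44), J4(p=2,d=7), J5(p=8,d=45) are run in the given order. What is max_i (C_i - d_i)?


Lateness per job (L = C - d):
  J1: C=2, d=25, L=-23
  J2: C=9, d=21, L=-12
  J3: C=15, d=44, L=-29
  J4: C=17, d=7, L=10
  J5: C=25, d=45, L=-20
Lmax = max(-23, -12, -29, 10, -20)
= 10


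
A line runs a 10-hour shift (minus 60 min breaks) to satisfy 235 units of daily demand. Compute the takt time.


Available = 10×60 - 60 = 540 min
Takt time = 540 / 235
= 2.30 min/unit


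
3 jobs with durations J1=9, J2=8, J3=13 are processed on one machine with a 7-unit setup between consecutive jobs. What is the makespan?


Makespan = Σ processing + (n-1) × setup
= (9 + 8 + 13) + (3-1)×7
= 30 + 14
= 44 time units


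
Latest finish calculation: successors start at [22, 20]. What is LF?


LF = min of all successor start times
Successors start at: [22, 20]
LF = min(22, 20)
= 20


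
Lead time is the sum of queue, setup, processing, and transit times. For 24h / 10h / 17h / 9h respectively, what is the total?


Lead time = queue + setup + processing + transit
= 24 + 10 + 17 + 9
= 60 hours


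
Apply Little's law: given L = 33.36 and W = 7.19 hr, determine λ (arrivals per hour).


Little's law: L = λW → λ = L / W
= 33.36 / 7.19
= 4.64 per hour


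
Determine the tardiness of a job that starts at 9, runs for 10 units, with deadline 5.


Completion = start + processing = 9 + 10 = 19
Tardiness = max(0, C - d) = max(0, 19 - 5)
= max(0, 14)
= 14


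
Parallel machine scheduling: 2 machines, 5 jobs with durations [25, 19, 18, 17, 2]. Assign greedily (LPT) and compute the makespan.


Jobs (LPT sorted): [25, 19, 18, 17, 2]
Machines: 2
  J=25 → Machine 1 (load: 0+25=25)
  J=19 → Machine 2 (load: 0+19=19)
  J=18 → Machine 2 (load: 19+18=37)
  J=17 → Machine 1 (load: 25+17=42)
  J=2 → Machine 2 (load: 37+2=39)
Machine loads: [42, 39]
Makespan = max = 42 time units


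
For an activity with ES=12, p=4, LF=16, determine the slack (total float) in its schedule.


EF = ES + duration = 12 + 4 = 16
LS = LF - duration = 16 - 4 = 12
Total Float = LF - EF = 16 - 16
(or LS - ES = 12 - 12)
= 0


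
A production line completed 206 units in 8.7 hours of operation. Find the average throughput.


Throughput = units / time
= 206 / 8.7
= 23.7 units/hour


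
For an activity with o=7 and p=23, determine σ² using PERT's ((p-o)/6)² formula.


σ² = ((p - o) / 6)² = (p - o)² / 36
= (23 - 7)² / 36
= 16² / 36
= 256 / 36
= 7.1111


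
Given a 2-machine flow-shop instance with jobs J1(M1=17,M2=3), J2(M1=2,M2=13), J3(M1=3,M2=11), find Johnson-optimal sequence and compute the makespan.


Johnson's rule:
Group 1 (M1≤M2, sort by M1): ['J2', 'J3']
Group 2 (M1>M2, sort desc M2): ['J1']
Sequence: J2 → J3 → J1
Makespan calculation:
  J2: M1 done=2, M2 done=15
  J3: M1 done=5, M2 done=26
  J1: M1 done=22, M2 done=29
= Sequence: J2 → J3 → J1, Makespan: 29


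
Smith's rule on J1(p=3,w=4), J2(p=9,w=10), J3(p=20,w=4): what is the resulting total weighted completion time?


WSPT order (by p/w): J1 → J2 → J3
  J1: C=3, w·C=4×3=12
  J2: C=12, w·C=10×12=120
  J3: C=32, w·C=4×32=128
Σ w·C = 260
= 260


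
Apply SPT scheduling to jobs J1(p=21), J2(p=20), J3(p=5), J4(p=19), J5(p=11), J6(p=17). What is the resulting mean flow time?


SPT order: J3 → J5 → J6 → J4 → J2 → J1
Completion times:
  J3: C=5
  J5: C=16
  J6: C=33
  J4: C=52
  J2: C=72
  J1: C=93
Sum = 271, n = 6
Mean flow = 271/6
= 45.17


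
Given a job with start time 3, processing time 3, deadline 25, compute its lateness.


Completion = 3 + 3 = 6
Lateness = C - d = 6 - 25
= -19


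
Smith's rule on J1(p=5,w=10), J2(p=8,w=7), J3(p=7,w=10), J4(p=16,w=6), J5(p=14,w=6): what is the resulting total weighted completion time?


WSPT order (by p/w): J1 → J3 → J2 → J5 → J4
  J1: C=5, w·C=10×5=50
  J3: C=12, w·C=10×12=120
  J2: C=20, w·C=7×20=140
  J5: C=34, w·C=6×34=204
  J4: C=50, w·C=6×50=300
Σ w·C = 814
= 814


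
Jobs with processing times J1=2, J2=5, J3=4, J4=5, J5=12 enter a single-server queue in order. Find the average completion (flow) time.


Completion times:
  J1: completes at 2
  J2: completes at 7
  J3: completes at 11
  J4: completes at 16
  J5: completes at 28
Sum = 64
Average = 64/5
= 12.80


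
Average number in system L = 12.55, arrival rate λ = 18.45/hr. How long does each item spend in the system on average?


Little's law: L = λW → W = L / λ
= 12.55 / 18.45
= 0.68 hours


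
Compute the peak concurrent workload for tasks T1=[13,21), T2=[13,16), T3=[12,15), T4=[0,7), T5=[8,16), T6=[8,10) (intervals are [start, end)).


Check each time point for overlaps:
  t=13: 4 tasks active (T1, T2, T3, T5)
Max concurrent = 4


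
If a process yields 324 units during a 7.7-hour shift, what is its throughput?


Throughput = units / time
= 324 / 7.7
= 42.1 units/hour


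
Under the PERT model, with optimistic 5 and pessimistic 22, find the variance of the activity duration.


σ² = ((p - o) / 6)² = (p - o)² / 36
= (22 - 5)² / 36
= 17² / 36
= 289 / 36
= 8.0278


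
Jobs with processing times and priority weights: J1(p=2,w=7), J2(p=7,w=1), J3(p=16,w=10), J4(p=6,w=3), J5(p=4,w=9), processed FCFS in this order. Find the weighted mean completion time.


Completion times:
  J1: C=2, w×C=7×2=14
  J2: C=9, w×C=1×9=9
  J3: C=25, w×C=10×25=250
  J4: C=31, w×C=3×31=93
  J5: C=35, w×C=9×35=315
Sum w×C = 681
Sum w = 30
Weighted avg = 681/30
= 22.70


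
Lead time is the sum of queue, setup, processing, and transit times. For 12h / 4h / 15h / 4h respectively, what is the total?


Lead time = queue + setup + processing + transit
= 12 + 4 + 15 + 4
= 35 hours


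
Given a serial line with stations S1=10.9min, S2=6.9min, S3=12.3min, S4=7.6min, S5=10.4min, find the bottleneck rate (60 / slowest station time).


Bottleneck = longest station time
Station times: [10.9, 6.9, 12.3, 7.6, 10.4]
Max = 12.3 min
Rate = 60 / 12.3
= 4.88 units/hour (bottleneck: 12.3min)


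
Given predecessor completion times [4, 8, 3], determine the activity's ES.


ES = max of all predecessor completion times
Predecessors: [4, 8, 3]
ES = max(4, 8, 3)
= 8


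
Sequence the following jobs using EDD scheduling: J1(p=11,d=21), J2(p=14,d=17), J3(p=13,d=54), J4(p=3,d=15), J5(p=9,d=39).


EDD: sort by earliest due date
  J4: d=15, p=3
  J2: d=17, p=14
  J1: d=21, p=11
  J5: d=39, p=9
  J3: d=54, p=13
Order: J4 → J2 → J1 → J5 → J3


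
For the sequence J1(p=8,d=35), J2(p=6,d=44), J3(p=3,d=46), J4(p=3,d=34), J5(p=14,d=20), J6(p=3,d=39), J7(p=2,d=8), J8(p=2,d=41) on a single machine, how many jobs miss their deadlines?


Completion vs due date:
  J1: C=8, d=35 → on time
  J2: C=14, d=44 → on time
  J3: C=17, d=46 → on time
  J4: C=20, d=34 → on time
  J5: C=34, d=20 → TARDY
  J6: C=37, d=39 → on time
  J7: C=39, d=8 → TARDY
  J8: C=41, d=41 → on time
Tardy jobs: J5, J7
Count = 2


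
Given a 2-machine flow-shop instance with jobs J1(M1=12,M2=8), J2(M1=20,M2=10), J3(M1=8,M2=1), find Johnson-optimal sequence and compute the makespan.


Johnson's rule:
Group 1 (M1≤M2, sort by M1): []
Group 2 (M1>M2, sort desc M2): ['J2', 'J1', 'J3']
Sequence: J2 → J1 → J3
Makespan calculation:
  J2: M1 done=20, M2 done=30
  J1: M1 done=32, M2 done=40
  J3: M1 done=40, M2 done=41
= Sequence: J2 → J1 → J3, Makespan: 41


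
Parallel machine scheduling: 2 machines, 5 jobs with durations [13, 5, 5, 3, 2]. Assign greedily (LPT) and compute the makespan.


Jobs (LPT sorted): [13, 5, 5, 3, 2]
Machines: 2
  J=13 → Machine 1 (load: 0+13=13)
  J=5 → Machine 2 (load: 0+5=5)
  J=5 → Machine 2 (load: 5+5=10)
  J=3 → Machine 2 (load: 10+3=13)
  J=2 → Machine 1 (load: 13+2=15)
Machine loads: [15, 13]
Makespan = max = 15 time units


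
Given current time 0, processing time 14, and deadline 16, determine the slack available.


Slack = due - current_time - processing
= 16 - 0 - 14
= 2


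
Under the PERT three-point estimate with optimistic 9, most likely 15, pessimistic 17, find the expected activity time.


te = (o + 4m + p) / 6
= (9 + 4×15 + 17) / 6
= (9 + 60 + 17) / 6
= 86 / 6
= 14.33


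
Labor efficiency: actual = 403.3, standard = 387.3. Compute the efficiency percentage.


Efficiency = (actual / standard) × 100
= (403.3 / 387.3) × 100
= 104.1%


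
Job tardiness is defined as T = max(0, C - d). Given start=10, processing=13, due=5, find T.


Completion = start + processing = 10 + 13 = 23
Tardiness = max(0, C - d) = max(0, 23 - 5)
= max(0, 18)
= 18


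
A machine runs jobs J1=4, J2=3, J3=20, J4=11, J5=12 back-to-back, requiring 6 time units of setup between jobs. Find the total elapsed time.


Makespan = Σ processing + (n-1) × setup
= (4 + 3 + 20 + 11 + 12) + (5-1)×6
= 50 + 24
= 74 time units


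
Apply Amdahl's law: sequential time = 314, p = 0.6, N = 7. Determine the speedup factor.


Amdahl's law: T_p = T × ((1-p) + p/N)
= 314 × ((1-0.6) + 0.6/7)
= 314 × (0.40 + 0.0857)
= 314 × 0.4857
= 152.51
Speedup = 314/152.51
= 2.06×


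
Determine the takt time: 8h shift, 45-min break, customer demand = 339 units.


Available = 8×60 - 45 = 435 min
Takt time = 435 / 339
= 1.28 min/unit


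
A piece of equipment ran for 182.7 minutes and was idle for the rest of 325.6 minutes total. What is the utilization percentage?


Utilization = busy / total × 100
= 182.7 / 325.6 × 100
= 56.1%


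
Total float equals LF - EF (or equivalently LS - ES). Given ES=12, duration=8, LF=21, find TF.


EF = ES + duration = 12 + 8 = 20
LS = LF - duration = 21 - 8 = 13
Total Float = LF - EF = 21 - 20
(or LS - ES = 13 - 12)
= 1


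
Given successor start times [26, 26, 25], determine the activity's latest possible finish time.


LF = min of all successor start times
Successors start at: [26, 26, 25]
LF = min(26, 26, 25)
= 25


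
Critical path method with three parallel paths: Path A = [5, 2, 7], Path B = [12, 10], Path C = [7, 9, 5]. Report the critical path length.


Path A: 5 + 2 + 7 = 14
Path B: 12 + 10 = 22
Path C: 7 + 9 + 5 = 21
Critical path = longest = max(14, 22, 21)
= 22 (Path B)


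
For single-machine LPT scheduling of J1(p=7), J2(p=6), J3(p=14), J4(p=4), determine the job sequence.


LPT: sort by longest processing time first
  J3: p=14
  J1: p=7
  J2: p=6
  J4: p=4
Order: J3 → J1 → J2 → J4


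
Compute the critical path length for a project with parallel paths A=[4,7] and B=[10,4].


Path A: 4 + 7 = 11
Path B: 10 + 4 = 14
Critical path = longest = max(11, 14)
= 14 (Path B)


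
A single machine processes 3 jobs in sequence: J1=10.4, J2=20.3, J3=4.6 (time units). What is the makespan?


Sequential makespan: sum all processing times
= 10.4 + 20.3 + 4.6
= 35.3 time units


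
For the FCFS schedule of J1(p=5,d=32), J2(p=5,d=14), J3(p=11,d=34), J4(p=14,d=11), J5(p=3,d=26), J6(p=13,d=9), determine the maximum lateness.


Lateness per job (L = C - d):
  J1: C=5, d=32, L=-27
  J2: C=10, d=14, L=-4
  J3: C=21, d=34, L=-13
  J4: C=35, d=11, L=24
  J5: C=38, d=26, L=12
  J6: C=51, d=9, L=42
Lmax = max(-27, -4, -13, 24, 12, 42)
= 42


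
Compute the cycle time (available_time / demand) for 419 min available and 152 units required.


Cycle time = available time / demand
= 419 / 152
= 2.76 min/unit


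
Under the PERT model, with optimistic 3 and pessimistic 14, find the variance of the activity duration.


σ² = ((p - o) / 6)² = (p - o)² / 36
= (14 - 3)² / 36
= 11² / 36
= 121 / 36
= 3.3611


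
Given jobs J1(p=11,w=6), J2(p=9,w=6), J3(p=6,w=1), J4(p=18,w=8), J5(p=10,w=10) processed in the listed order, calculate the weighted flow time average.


Completion times:
  J1: C=11, w×C=6×11=66
  J2: C=20, w×C=6×20=120
  J3: C=26, w×C=1×26=26
  J4: C=44, w×C=8×44=352
  J5: C=54, w×C=10×54=540
Sum w×C = 1104
Sum w = 31
Weighted avg = 1104/31
= 35.61


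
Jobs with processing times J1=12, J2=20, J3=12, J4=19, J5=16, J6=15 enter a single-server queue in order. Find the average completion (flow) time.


Completion times:
  J1: completes at 12
  J2: completes at 32
  J3: completes at 44
  J4: completes at 63
  J5: completes at 79
  J6: completes at 94
Sum = 324
Average = 324/6
= 54.00


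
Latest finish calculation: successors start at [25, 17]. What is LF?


LF = min of all successor start times
Successors start at: [25, 17]
LF = min(25, 17)
= 17


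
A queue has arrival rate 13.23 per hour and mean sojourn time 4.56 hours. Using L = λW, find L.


Little's law: L = λ × W
= 13.23 × 4.56
= 60.33


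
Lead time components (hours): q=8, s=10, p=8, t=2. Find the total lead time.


Lead time = queue + setup + processing + transit
= 8 + 10 + 8 + 2
= 28 hours


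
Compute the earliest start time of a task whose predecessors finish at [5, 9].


ES = max of all predecessor completion times
Predecessors: [5, 9]
ES = max(5, 9)
= 9


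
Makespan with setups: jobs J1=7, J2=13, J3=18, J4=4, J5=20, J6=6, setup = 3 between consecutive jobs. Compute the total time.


Makespan = Σ processing + (n-1) × setup
= (7 + 13 + 18 + 4 + 20 + 6) + (6-1)×3
= 68 + 15
= 83 time units


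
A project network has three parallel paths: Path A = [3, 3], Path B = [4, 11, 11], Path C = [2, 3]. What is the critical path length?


Path A: 3 + 3 = 6
Path B: 4 + 11 + 11 = 26
Path C: 2 + 3 = 5
Critical path = longest = max(6, 26, 5)
= 26 (Path B)


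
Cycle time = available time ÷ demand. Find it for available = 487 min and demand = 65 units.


Cycle time = available time / demand
= 487 / 65
= 7.49 min/unit


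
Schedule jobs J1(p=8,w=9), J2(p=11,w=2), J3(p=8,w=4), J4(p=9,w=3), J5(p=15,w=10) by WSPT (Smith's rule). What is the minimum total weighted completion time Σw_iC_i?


WSPT order (by p/w): J1 → J5 → J3 → J4 → J2
  J1: C=8, w·C=9×8=72
  J5: C=23, w·C=10×23=230
  J3: C=31, w·C=4×31=124
  J4: C=40, w·C=3×40=120
  J2: C=51, w·C=2×51=102
Σ w·C = 648
= 648


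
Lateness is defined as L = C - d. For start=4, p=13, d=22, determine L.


Completion = 4 + 13 = 17
Lateness = C - d = 17 - 22
= -5


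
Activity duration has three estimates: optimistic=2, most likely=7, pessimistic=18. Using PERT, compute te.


te = (o + 4m + p) / 6
= (2 + 4×7 + 18) / 6
= (2 + 28 + 18) / 6
= 48 / 6
= 8.00


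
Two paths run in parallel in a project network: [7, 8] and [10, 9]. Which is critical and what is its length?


Path A: 7 + 8 = 15
Path B: 10 + 9 = 19
Critical path = longest = max(15, 19)
= 19 (Path B)


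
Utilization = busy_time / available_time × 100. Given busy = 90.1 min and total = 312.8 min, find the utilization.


Utilization = busy / total × 100
= 90.1 / 312.8 × 100
= 28.8%


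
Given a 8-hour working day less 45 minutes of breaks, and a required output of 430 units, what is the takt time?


Available = 8×60 - 45 = 435 min
Takt time = 435 / 430
= 1.01 min/unit


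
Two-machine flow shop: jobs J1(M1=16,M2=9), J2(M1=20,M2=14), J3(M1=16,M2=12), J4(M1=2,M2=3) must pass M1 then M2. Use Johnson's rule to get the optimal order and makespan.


Johnson's rule:
Group 1 (M1≤M2, sort by M1): ['J4']
Group 2 (M1>M2, sort desc M2): ['J2', 'J3', 'J1']
Sequence: J4 → J2 → J3 → J1
Makespan calculation:
  J4: M1 done=2, M2 done=5
  J2: M1 done=22, M2 done=36
  J3: M1 done=38, M2 done=50
  J1: M1 done=54, M2 done=63
= Sequence: J4 → J2 → J3 → J1, Makespan: 63


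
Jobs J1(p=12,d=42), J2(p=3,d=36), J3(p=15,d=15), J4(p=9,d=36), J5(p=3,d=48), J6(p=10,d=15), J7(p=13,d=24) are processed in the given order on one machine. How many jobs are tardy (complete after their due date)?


Completion vs due date:
  J1: C=12, d=42 → on time
  J2: C=15, d=36 → on time
  J3: C=30, d=15 → TARDY
  J4: C=39, d=36 → TARDY
  J5: C=42, d=48 → on time
  J6: C=52, d=15 → TARDY
  J7: C=65, d=24 → TARDY
Tardy jobs: J3, J4, J6, J7
Count = 4


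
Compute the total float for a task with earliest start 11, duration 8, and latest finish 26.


EF = ES + duration = 11 + 8 = 19
LS = LF - duration = 26 - 8 = 18
Total Float = LF - EF = 26 - 19
(or LS - ES = 18 - 11)
= 7


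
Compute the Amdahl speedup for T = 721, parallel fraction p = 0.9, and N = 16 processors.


Amdahl's law: T_p = T × ((1-p) + p/N)
= 721 × ((1-0.9) + 0.9/16)
= 721 × (0.10 + 0.0563)
= 721 × 0.1562
= 112.66
Speedup = 721/112.66
= 6.40×


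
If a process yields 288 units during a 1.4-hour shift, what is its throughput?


Throughput = units / time
= 288 / 1.4
= 205.7 units/hour


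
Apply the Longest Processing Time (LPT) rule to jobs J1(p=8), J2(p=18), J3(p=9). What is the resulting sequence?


LPT: sort by longest processing time first
  J2: p=18
  J3: p=9
  J1: p=8
Order: J2 → J3 → J1


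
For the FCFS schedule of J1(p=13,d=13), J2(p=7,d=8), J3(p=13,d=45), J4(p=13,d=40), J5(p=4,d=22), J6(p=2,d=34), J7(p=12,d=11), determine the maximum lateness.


Lateness per job (L = C - d):
  J1: C=13, d=13, L=0
  J2: C=20, d=8, L=12
  J3: C=33, d=45, L=-12
  J4: C=46, d=40, L=6
  J5: C=50, d=22, L=28
  J6: C=52, d=34, L=18
  J7: C=64, d=11, L=53
Lmax = max(0, 12, -12, 6, 28, 18, 53)
= 53


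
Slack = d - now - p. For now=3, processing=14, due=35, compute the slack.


Slack = due - current_time - processing
= 35 - 3 - 14
= 18


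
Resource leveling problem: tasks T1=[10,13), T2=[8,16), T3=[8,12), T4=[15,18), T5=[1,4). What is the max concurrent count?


Check each time point for overlaps:
  t=10: 3 tasks active (T1, T2, T3)
Max concurrent = 3


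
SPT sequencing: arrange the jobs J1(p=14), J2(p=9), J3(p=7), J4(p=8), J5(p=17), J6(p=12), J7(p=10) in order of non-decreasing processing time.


SPT: sort by shortest processing time
  J3: p=7
  J4: p=8
  J2: p=9
  J7: p=10
  J6: p=12
  J1: p=14
  J5: p=17
Order: J3 → J4 → J2 → J7 → J6 → J1 → J5


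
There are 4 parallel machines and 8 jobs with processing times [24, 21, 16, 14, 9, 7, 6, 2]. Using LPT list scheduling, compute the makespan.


Jobs (LPT sorted): [24, 21, 16, 14, 9, 7, 6, 2]
Machines: 4
  J=24 → Machine 1 (load: 0+24=24)
  J=21 → Machine 2 (load: 0+21=21)
  J=16 → Machine 3 (load: 0+16=16)
  J=14 → Machine 4 (load: 0+14=14)
  J=9 → Machine 4 (load: 14+9=23)
  J=7 → Machine 3 (load: 16+7=23)
  J=6 → Machine 2 (load: 21+6=27)
  J=2 → Machine 3 (load: 23+2=25)
Machine loads: [24, 27, 25, 23]
Makespan = max = 27 time units


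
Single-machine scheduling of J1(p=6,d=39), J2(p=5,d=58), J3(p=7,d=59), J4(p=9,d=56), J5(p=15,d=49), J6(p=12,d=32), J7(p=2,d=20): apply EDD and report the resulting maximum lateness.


EDD order: J7 → J6 → J1 → J5 → J4 → J2 → J3
Completion and lateness:
  J7: C=2, d=20, L=2-20=-18
  J6: C=14, d=32, L=14-32=-18
  J1: C=20, d=39, L=20-39=-19
  J5: C=35, d=49, L=35-49=-14
  J4: C=44, d=56, L=44-56=-12
  J2: C=49, d=58, L=49-58=-9
  J3: C=56, d=59, L=56-59=-3
Lmax = max(-18, -18, -19, -14, -12, -9, -3)
= -3
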